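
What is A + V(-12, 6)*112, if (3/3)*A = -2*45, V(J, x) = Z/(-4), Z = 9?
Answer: -342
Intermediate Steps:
V(J, x) = -9/4 (V(J, x) = 9/(-4) = 9*(-1/4) = -9/4)
A = -90 (A = -2*45 = -90)
A + V(-12, 6)*112 = -90 - 9/4*112 = -90 - 252 = -342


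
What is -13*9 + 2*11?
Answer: -95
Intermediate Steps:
-13*9 + 2*11 = -117 + 22 = -95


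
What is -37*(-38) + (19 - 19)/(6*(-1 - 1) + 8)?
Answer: 1406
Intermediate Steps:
-37*(-38) + (19 - 19)/(6*(-1 - 1) + 8) = 1406 + 0/(6*(-2) + 8) = 1406 + 0/(-12 + 8) = 1406 + 0/(-4) = 1406 + 0*(-¼) = 1406 + 0 = 1406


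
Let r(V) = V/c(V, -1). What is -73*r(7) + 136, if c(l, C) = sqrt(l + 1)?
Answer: 136 - 511*sqrt(2)/4 ≈ -44.666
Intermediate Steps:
c(l, C) = sqrt(1 + l)
r(V) = V/sqrt(1 + V) (r(V) = V/(sqrt(1 + V)) = V/sqrt(1 + V))
-73*r(7) + 136 = -511/sqrt(1 + 7) + 136 = -511/sqrt(8) + 136 = -511*sqrt(2)/4 + 136 = 136 - 511*sqrt(2)/4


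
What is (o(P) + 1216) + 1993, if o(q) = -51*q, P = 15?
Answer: 2444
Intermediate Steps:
(o(P) + 1216) + 1993 = (-51*15 + 1216) + 1993 = (-765 + 1216) + 1993 = 451 + 1993 = 2444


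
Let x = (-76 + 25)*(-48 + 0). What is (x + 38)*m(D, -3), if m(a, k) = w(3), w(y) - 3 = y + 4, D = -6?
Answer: 24860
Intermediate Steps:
w(y) = 7 + y (w(y) = 3 + (y + 4) = 3 + (4 + y) = 7 + y)
m(a, k) = 10 (m(a, k) = 7 + 3 = 10)
x = 2448 (x = -51*(-48) = 2448)
(x + 38)*m(D, -3) = (2448 + 38)*10 = 2486*10 = 24860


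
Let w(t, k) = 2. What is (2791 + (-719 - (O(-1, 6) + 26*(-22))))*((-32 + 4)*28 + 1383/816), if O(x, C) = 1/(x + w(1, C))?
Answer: -562396041/272 ≈ -2.0676e+6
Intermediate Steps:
O(x, C) = 1/(2 + x) (O(x, C) = 1/(x + 2) = 1/(2 + x))
(2791 + (-719 - (O(-1, 6) + 26*(-22))))*((-32 + 4)*28 + 1383/816) = (2791 + (-719 - (1/(2 - 1) + 26*(-22))))*((-32 + 4)*28 + 1383/816) = (2791 + (-719 - (1/1 - 572)))*(-28*28 + 1383*(1/816)) = (2791 + (-719 - (1 - 572)))*(-784 + 461/272) = (2791 + (-719 - 1*(-571)))*(-212787/272) = (2791 + (-719 + 571))*(-212787/272) = (2791 - 148)*(-212787/272) = 2643*(-212787/272) = -562396041/272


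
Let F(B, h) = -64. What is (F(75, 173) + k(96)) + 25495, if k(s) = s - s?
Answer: 25431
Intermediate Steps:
k(s) = 0
(F(75, 173) + k(96)) + 25495 = (-64 + 0) + 25495 = -64 + 25495 = 25431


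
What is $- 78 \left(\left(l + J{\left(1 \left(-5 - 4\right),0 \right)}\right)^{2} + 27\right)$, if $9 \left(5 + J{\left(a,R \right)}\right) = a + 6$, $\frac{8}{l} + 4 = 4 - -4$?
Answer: $- \frac{8918}{3} \approx -2972.7$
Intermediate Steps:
$l = 2$ ($l = \frac{8}{-4 + \left(4 - -4\right)} = \frac{8}{-4 + \left(4 + 4\right)} = \frac{8}{-4 + 8} = \frac{8}{4} = 8 \cdot \frac{1}{4} = 2$)
$J{\left(a,R \right)} = - \frac{13}{3} + \frac{a}{9}$ ($J{\left(a,R \right)} = -5 + \frac{a + 6}{9} = -5 + \frac{6 + a}{9} = -5 + \left(\frac{2}{3} + \frac{a}{9}\right) = - \frac{13}{3} + \frac{a}{9}$)
$- 78 \left(\left(l + J{\left(1 \left(-5 - 4\right),0 \right)}\right)^{2} + 27\right) = - 78 \left(\left(2 - \left(\frac{13}{3} - \frac{1 \left(-5 - 4\right)}{9}\right)\right)^{2} + 27\right) = - 78 \left(\left(2 - \left(\frac{13}{3} - \frac{1 \left(-9\right)}{9}\right)\right)^{2} + 27\right) = - 78 \left(\left(2 + \left(- \frac{13}{3} + \frac{1}{9} \left(-9\right)\right)\right)^{2} + 27\right) = - 78 \left(\left(2 - \frac{16}{3}\right)^{2} + 27\right) = - 78 \left(\left(- \frac{10}{3}\right)^{2} + 27\right) = - 78 \left(\frac{100}{9} + 27\right) = \left(-78\right) \frac{343}{9} = - \frac{8918}{3}$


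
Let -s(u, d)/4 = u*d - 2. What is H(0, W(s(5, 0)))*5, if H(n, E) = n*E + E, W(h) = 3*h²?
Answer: 960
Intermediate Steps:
s(u, d) = 8 - 4*d*u (s(u, d) = -4*(u*d - 2) = -4*(d*u - 2) = -4*(-2 + d*u) = 8 - 4*d*u)
H(n, E) = E + E*n (H(n, E) = E*n + E = E + E*n)
H(0, W(s(5, 0)))*5 = ((3*(8 - 4*0*5)²)*(1 + 0))*5 = ((3*(8 + 0)²)*1)*5 = ((3*8²)*1)*5 = ((3*64)*1)*5 = (192*1)*5 = 192*5 = 960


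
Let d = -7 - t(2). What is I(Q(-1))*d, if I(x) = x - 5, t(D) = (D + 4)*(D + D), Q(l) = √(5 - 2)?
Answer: 155 - 31*√3 ≈ 101.31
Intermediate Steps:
Q(l) = √3
t(D) = 2*D*(4 + D) (t(D) = (4 + D)*(2*D) = 2*D*(4 + D))
d = -31 (d = -7 - 2*2*(4 + 2) = -7 - 2*2*6 = -7 - 1*24 = -7 - 24 = -31)
I(x) = -5 + x
I(Q(-1))*d = (-5 + √3)*(-31) = 155 - 31*√3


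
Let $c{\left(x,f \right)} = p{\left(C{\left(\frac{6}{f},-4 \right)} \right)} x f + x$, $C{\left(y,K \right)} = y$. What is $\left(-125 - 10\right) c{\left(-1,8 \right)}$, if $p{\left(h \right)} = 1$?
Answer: $1215$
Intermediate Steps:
$c{\left(x,f \right)} = x + f x$ ($c{\left(x,f \right)} = 1 x f + x = x f + x = f x + x = x + f x$)
$\left(-125 - 10\right) c{\left(-1,8 \right)} = \left(-125 - 10\right) \left(- (1 + 8)\right) = - 135 \left(\left(-1\right) 9\right) = \left(-135\right) \left(-9\right) = 1215$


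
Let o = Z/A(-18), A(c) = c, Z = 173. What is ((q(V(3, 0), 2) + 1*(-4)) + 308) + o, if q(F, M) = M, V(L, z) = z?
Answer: 5335/18 ≈ 296.39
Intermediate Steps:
o = -173/18 (o = 173/(-18) = 173*(-1/18) = -173/18 ≈ -9.6111)
((q(V(3, 0), 2) + 1*(-4)) + 308) + o = ((2 + 1*(-4)) + 308) - 173/18 = ((2 - 4) + 308) - 173/18 = (-2 + 308) - 173/18 = 306 - 173/18 = 5335/18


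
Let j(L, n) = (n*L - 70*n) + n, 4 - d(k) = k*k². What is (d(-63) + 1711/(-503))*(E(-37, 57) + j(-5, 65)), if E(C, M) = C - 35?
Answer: -614028384844/503 ≈ -1.2207e+9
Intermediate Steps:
E(C, M) = -35 + C
d(k) = 4 - k³ (d(k) = 4 - k*k² = 4 - k³)
j(L, n) = -69*n + L*n (j(L, n) = (L*n - 70*n) + n = (-70*n + L*n) + n = -69*n + L*n)
(d(-63) + 1711/(-503))*(E(-37, 57) + j(-5, 65)) = ((4 - 1*(-63)³) + 1711/(-503))*((-35 - 37) + 65*(-69 - 5)) = ((4 - 1*(-250047)) + 1711*(-1/503))*(-72 + 65*(-74)) = ((4 + 250047) - 1711/503)*(-72 - 4810) = (250051 - 1711/503)*(-4882) = (125773942/503)*(-4882) = -614028384844/503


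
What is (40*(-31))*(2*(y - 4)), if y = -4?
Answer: 19840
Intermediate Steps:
(40*(-31))*(2*(y - 4)) = (40*(-31))*(2*(-4 - 4)) = -2480*(-8) = -1240*(-16) = 19840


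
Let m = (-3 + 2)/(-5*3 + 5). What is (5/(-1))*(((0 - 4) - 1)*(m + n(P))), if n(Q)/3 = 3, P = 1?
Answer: 455/2 ≈ 227.50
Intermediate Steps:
n(Q) = 9 (n(Q) = 3*3 = 9)
m = ⅒ (m = -1/(-15 + 5) = -1/(-10) = -1*(-⅒) = ⅒ ≈ 0.10000)
(5/(-1))*(((0 - 4) - 1)*(m + n(P))) = (5/(-1))*(((0 - 4) - 1)*(⅒ + 9)) = (5*(-1))*((-4 - 1)*(91/10)) = -(-25)*91/10 = -5*(-91/2) = 455/2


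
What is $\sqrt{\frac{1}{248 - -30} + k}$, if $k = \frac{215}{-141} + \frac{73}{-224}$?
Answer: $\frac{5 i \sqrt{89001763662}}{1097544} \approx 1.3591 i$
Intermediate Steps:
$k = - \frac{58453}{31584}$ ($k = 215 \left(- \frac{1}{141}\right) + 73 \left(- \frac{1}{224}\right) = - \frac{215}{141} - \frac{73}{224} = - \frac{58453}{31584} \approx -1.8507$)
$\sqrt{\frac{1}{248 - -30} + k} = \sqrt{\frac{1}{248 - -30} - \frac{58453}{31584}} = \sqrt{\frac{1}{248 + 30} - \frac{58453}{31584}} = \sqrt{\frac{1}{278} - \frac{58453}{31584}} = \sqrt{- \frac{8109175}{4390176}} = \frac{5 i \sqrt{89001763662}}{1097544}$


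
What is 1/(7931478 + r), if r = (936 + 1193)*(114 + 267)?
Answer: 1/8742627 ≈ 1.1438e-7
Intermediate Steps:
r = 811149 (r = 2129*381 = 811149)
1/(7931478 + r) = 1/(7931478 + 811149) = 1/8742627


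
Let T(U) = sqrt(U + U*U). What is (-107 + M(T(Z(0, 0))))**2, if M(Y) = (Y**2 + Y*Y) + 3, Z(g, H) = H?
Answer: 10816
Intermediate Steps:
T(U) = sqrt(U + U**2)
M(Y) = 3 + 2*Y**2 (M(Y) = (Y**2 + Y**2) + 3 = 2*Y**2 + 3 = 3 + 2*Y**2)
(-107 + M(T(Z(0, 0))))**2 = (-107 + (3 + 2*(sqrt(0*(1 + 0)))**2))**2 = (-107 + (3 + 2*(sqrt(0*1))**2))**2 = (-107 + (3 + 2*(sqrt(0))**2))**2 = (-107 + (3 + 2*0**2))**2 = (-107 + (3 + 2*0))**2 = (-107 + (3 + 0))**2 = (-107 + 3)**2 = (-104)**2 = 10816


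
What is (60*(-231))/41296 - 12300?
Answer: -126988665/10324 ≈ -12300.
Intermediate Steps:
(60*(-231))/41296 - 12300 = -13860*1/41296 - 12300 = -3465/10324 - 12300 = -126988665/10324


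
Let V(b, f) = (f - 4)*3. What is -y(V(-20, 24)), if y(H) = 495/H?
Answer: -33/4 ≈ -8.2500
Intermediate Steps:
V(b, f) = -12 + 3*f (V(b, f) = (-4 + f)*3 = -12 + 3*f)
-y(V(-20, 24)) = -495/(-12 + 3*24) = -495/(-12 + 72) = -495/60 = -1*33/4 = -33/4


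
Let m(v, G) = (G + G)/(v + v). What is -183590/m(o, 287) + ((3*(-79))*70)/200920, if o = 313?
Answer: -1154560533773/5766404 ≈ -2.0022e+5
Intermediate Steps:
m(v, G) = G/v (m(v, G) = (2*G)/((2*v)) = (2*G)*(1/(2*v)) = G/v)
-183590/m(o, 287) + ((3*(-79))*70)/200920 = -183590/(287/313) + ((3*(-79))*70)/200920 = -183590/(287*(1/313)) - 237*70*(1/200920) = -183590/287/313 - 16590*1/200920 = -183590*313/287 - 1659/20092 = -57463670/287 - 1659/20092 = -1154560533773/5766404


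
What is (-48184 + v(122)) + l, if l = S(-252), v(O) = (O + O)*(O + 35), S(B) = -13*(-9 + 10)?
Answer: -9889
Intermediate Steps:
S(B) = -13 (S(B) = -13*1 = -13)
v(O) = 2*O*(35 + O) (v(O) = (2*O)*(35 + O) = 2*O*(35 + O))
l = -13
(-48184 + v(122)) + l = (-48184 + 2*122*(35 + 122)) - 13 = (-48184 + 2*122*157) - 13 = (-48184 + 38308) - 13 = -9876 - 13 = -9889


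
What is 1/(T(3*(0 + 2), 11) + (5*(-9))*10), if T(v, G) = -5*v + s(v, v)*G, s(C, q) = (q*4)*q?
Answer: 1/1104 ≈ 0.00090580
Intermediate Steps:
s(C, q) = 4*q**2 (s(C, q) = (4*q)*q = 4*q**2)
T(v, G) = -5*v + 4*G*v**2 (T(v, G) = -5*v + (4*v**2)*G = -5*v + 4*G*v**2)
1/(T(3*(0 + 2), 11) + (5*(-9))*10) = 1/((3*(0 + 2))*(-5 + 4*11*(3*(0 + 2))) + (5*(-9))*10) = 1/((3*2)*(-5 + 4*11*(3*2)) - 45*10) = 1/(6*(-5 + 4*11*6) - 450) = 1/(6*(-5 + 264) - 450) = 1/(6*259 - 450) = 1/(1554 - 450) = 1/1104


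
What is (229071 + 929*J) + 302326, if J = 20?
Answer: 549977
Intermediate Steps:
(229071 + 929*J) + 302326 = (229071 + 929*20) + 302326 = (229071 + 18580) + 302326 = 247651 + 302326 = 549977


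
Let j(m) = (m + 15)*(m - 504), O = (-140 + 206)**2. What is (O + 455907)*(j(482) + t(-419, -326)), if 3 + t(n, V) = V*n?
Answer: 57835267791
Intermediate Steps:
t(n, V) = -3 + V*n
O = 4356 (O = 66**2 = 4356)
j(m) = (-504 + m)*(15 + m) (j(m) = (15 + m)*(-504 + m) = (-504 + m)*(15 + m))
(O + 455907)*(j(482) + t(-419, -326)) = (4356 + 455907)*((-7560 + 482**2 - 489*482) + (-3 - 326*(-419))) = 460263*((-7560 + 232324 - 235698) + (-3 + 136594)) = 460263*(-10934 + 136591) = 460263*125657 = 57835267791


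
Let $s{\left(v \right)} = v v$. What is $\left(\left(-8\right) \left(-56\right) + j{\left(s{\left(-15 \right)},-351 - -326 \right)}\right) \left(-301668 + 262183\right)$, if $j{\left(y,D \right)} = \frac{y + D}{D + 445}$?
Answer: $- \frac{371869730}{21} \approx -1.7708 \cdot 10^{7}$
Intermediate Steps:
$s{\left(v \right)} = v^{2}$
$j{\left(y,D \right)} = \frac{D + y}{445 + D}$
$\left(\left(-8\right) \left(-56\right) + j{\left(s{\left(-15 \right)},-351 - -326 \right)}\right) \left(-301668 + 262183\right) = \left(\left(-8\right) \left(-56\right) + \frac{\left(-351 - -326\right) + \left(-15\right)^{2}}{445 - 25}\right) \left(-301668 + 262183\right) = \left(448 + \frac{\left(-351 + 326\right) + 225}{445 + \left(-351 + 326\right)}\right) \left(-39485\right) = \left(448 + \frac{-25 + 225}{445 - 25}\right) \left(-39485\right) = \left(448 + \frac{1}{420} \cdot 200\right) \left(-39485\right) = \left(448 + \frac{10}{21}\right) \left(-39485\right) = \frac{9418}{21} \left(-39485\right) = - \frac{371869730}{21}$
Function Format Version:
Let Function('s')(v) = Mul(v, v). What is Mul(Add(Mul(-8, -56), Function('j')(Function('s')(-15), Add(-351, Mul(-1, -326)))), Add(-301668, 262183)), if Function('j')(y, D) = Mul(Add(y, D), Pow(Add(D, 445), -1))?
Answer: Rational(-371869730, 21) ≈ -1.7708e+7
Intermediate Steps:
Function('s')(v) = Pow(v, 2)
Function('j')(y, D) = Mul(Pow(Add(445, D), -1), Add(D, y)) (Function('j')(y, D) = Mul(Add(D, y), Pow(Add(445, D), -1)) = Mul(Pow(Add(445, D), -1), Add(D, y)))
Mul(Add(Mul(-8, -56), Function('j')(Function('s')(-15), Add(-351, Mul(-1, -326)))), Add(-301668, 262183)) = Mul(Add(Mul(-8, -56), Mul(Pow(Add(445, Add(-351, Mul(-1, -326))), -1), Add(Add(-351, Mul(-1, -326)), Pow(-15, 2)))), Add(-301668, 262183)) = Mul(Add(448, Mul(Pow(Add(445, Add(-351, 326)), -1), Add(Add(-351, 326), 225))), -39485) = Mul(Add(448, Mul(Pow(Add(445, -25), -1), Add(-25, 225))), -39485) = Mul(Add(448, Mul(Pow(420, -1), 200)), -39485) = Mul(Add(448, Mul(Rational(1, 420), 200)), -39485) = Mul(Add(448, Rational(10, 21)), -39485) = Mul(Rational(9418, 21), -39485) = Rational(-371869730, 21)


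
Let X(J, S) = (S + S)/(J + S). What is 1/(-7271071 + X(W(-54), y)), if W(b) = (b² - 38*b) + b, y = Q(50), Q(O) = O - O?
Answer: -1/7271071 ≈ -1.3753e-7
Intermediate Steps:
Q(O) = 0
y = 0
W(b) = b² - 37*b
X(J, S) = 2*S/(J + S) (X(J, S) = (2*S)/(J + S) = 2*S/(J + S))
1/(-7271071 + X(W(-54), y)) = 1/(-7271071 + 2*0/(-54*(-37 - 54) + 0)) = 1/(-7271071 + 2*0/(-54*(-91) + 0)) = 1/(-7271071 + 2*0/(4914 + 0)) = 1/(-7271071 + 2*0/4914) = 1/(-7271071 + 2*0*(1/4914)) = 1/(-7271071 + 0) = 1/(-7271071) = -1/7271071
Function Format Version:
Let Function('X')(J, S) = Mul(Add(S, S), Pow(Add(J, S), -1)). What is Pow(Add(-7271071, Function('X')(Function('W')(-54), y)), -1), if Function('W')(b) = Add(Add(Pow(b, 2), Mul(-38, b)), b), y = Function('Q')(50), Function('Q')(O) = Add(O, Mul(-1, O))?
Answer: Rational(-1, 7271071) ≈ -1.3753e-7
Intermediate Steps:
Function('Q')(O) = 0
y = 0
Function('W')(b) = Add(Pow(b, 2), Mul(-37, b))
Function('X')(J, S) = Mul(2, S, Pow(Add(J, S), -1)) (Function('X')(J, S) = Mul(Mul(2, S), Pow(Add(J, S), -1)) = Mul(2, S, Pow(Add(J, S), -1)))
Pow(Add(-7271071, Function('X')(Function('W')(-54), y)), -1) = Pow(Add(-7271071, Mul(2, 0, Pow(Add(Mul(-54, Add(-37, -54)), 0), -1))), -1) = Pow(Add(-7271071, Mul(2, 0, Pow(Add(Mul(-54, -91), 0), -1))), -1) = Pow(Add(-7271071, Mul(2, 0, Pow(Add(4914, 0), -1))), -1) = Pow(Add(-7271071, Mul(2, 0, Pow(4914, -1))), -1) = Pow(Add(-7271071, Mul(2, 0, Rational(1, 4914))), -1) = Pow(Add(-7271071, 0), -1) = Pow(-7271071, -1) = Rational(-1, 7271071)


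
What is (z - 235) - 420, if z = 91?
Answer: -564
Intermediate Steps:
(z - 235) - 420 = (91 - 235) - 420 = -144 - 420 = -564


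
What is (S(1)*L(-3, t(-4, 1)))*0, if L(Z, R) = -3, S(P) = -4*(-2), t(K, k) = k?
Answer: 0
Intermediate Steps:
S(P) = 8
(S(1)*L(-3, t(-4, 1)))*0 = (8*(-3))*0 = -24*0 = 0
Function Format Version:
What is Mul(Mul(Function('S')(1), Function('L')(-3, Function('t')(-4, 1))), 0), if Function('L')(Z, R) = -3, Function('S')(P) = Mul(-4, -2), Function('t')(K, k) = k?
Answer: 0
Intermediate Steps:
Function('S')(P) = 8
Mul(Mul(Function('S')(1), Function('L')(-3, Function('t')(-4, 1))), 0) = Mul(Mul(8, -3), 0) = Mul(-24, 0) = 0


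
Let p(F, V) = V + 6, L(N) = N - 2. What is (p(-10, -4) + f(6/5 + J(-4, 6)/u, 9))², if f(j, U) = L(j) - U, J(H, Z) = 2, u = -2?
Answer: 1936/25 ≈ 77.440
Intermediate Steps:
L(N) = -2 + N
p(F, V) = 6 + V
f(j, U) = -2 + j - U (f(j, U) = (-2 + j) - U = -2 + j - U)
(p(-10, -4) + f(6/5 + J(-4, 6)/u, 9))² = ((6 - 4) + (-2 + (6/5 + 2/(-2)) - 1*9))² = (2 + (-2 + (6*(⅕) + 2*(-½)) - 9))² = (2 + (-2 + (6/5 - 1) - 9))² = (2 + (-2 + ⅕ - 9))² = (2 - 54/5)² = (-44/5)² = 1936/25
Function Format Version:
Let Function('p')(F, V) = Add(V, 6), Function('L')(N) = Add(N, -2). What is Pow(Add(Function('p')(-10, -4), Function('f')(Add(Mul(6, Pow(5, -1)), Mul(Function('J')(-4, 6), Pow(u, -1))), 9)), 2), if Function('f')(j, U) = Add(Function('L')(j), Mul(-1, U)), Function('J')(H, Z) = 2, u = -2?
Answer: Rational(1936, 25) ≈ 77.440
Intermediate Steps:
Function('L')(N) = Add(-2, N)
Function('p')(F, V) = Add(6, V)
Function('f')(j, U) = Add(-2, j, Mul(-1, U)) (Function('f')(j, U) = Add(Add(-2, j), Mul(-1, U)) = Add(-2, j, Mul(-1, U)))
Pow(Add(Function('p')(-10, -4), Function('f')(Add(Mul(6, Pow(5, -1)), Mul(Function('J')(-4, 6), Pow(u, -1))), 9)), 2) = Pow(Add(Add(6, -4), Add(-2, Add(Mul(6, Pow(5, -1)), Mul(2, Pow(-2, -1))), Mul(-1, 9))), 2) = Pow(Add(2, Add(-2, Add(Mul(6, Rational(1, 5)), Mul(2, Rational(-1, 2))), -9)), 2) = Pow(Add(2, Add(-2, Add(Rational(6, 5), -1), -9)), 2) = Pow(Add(2, Add(-2, Rational(1, 5), -9)), 2) = Pow(Add(2, Rational(-54, 5)), 2) = Pow(Rational(-44, 5), 2) = Rational(1936, 25)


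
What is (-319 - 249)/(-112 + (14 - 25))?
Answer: 568/123 ≈ 4.6179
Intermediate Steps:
(-319 - 249)/(-112 + (14 - 25)) = -568/(-112 - 11) = -568/(-123) = -568*(-1/123) = 568/123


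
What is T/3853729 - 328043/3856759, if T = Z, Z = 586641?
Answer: 90758557652/1351173091301 ≈ 0.067170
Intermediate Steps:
T = 586641
T/3853729 - 328043/3856759 = 586641/3853729 - 328043/3856759 = 586641*(1/3853729) - 328043*1/3856759 = 53331/350339 - 328043/3856759 = 90758557652/1351173091301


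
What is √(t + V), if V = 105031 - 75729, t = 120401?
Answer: √149703 ≈ 386.91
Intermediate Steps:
V = 29302
√(t + V) = √(120401 + 29302) = √149703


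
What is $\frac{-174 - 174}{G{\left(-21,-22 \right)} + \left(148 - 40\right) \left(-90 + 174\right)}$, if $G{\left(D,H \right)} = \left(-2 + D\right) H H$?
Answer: $\frac{87}{515} \approx 0.16893$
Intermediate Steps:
$G{\left(D,H \right)} = H^{2} \left(-2 + D\right)$ ($G{\left(D,H \right)} = H \left(-2 + D\right) H = H^{2} \left(-2 + D\right)$)
$\frac{-174 - 174}{G{\left(-21,-22 \right)} + \left(148 - 40\right) \left(-90 + 174\right)} = \frac{-174 - 174}{\left(-22\right)^{2} \left(-2 - 21\right) + \left(148 - 40\right) \left(-90 + 174\right)} = - \frac{348}{484 \left(-23\right) + 108 \cdot 84} = - \frac{348}{-11132 + 9072} = - \frac{348}{-2060} = \left(-348\right) \left(- \frac{1}{2060}\right) = \frac{87}{515}$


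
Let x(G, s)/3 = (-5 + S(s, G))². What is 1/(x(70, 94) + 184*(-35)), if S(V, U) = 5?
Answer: -1/6440 ≈ -0.00015528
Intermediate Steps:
x(G, s) = 0 (x(G, s) = 3*(-5 + 5)² = 3*0² = 3*0 = 0)
1/(x(70, 94) + 184*(-35)) = 1/(0 + 184*(-35)) = 1/(0 - 6440) = 1/(-6440) = -1/6440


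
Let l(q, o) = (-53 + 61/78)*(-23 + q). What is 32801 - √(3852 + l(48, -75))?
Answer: 32801 - √15493218/78 ≈ 32751.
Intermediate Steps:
l(q, o) = 93679/78 - 4073*q/78 (l(q, o) = (-53 + 61*(1/78))*(-23 + q) = (-53 + 61/78)*(-23 + q) = -4073*(-23 + q)/78 = 93679/78 - 4073*q/78)
32801 - √(3852 + l(48, -75)) = 32801 - √(3852 + (93679/78 - 4073/78*48)) = 32801 - √(3852 + (93679/78 - 32584/13)) = 32801 - √(3852 - 101825/78) = 32801 - √(198631/78) = 32801 - √15493218/78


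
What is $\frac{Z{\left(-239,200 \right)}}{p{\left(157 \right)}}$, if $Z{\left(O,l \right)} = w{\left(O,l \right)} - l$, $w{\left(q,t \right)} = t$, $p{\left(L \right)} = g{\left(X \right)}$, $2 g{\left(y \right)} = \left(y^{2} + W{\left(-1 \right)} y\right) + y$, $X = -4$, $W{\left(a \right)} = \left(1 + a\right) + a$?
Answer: $0$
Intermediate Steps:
$W{\left(a \right)} = 1 + 2 a$
$g{\left(y \right)} = \frac{y^{2}}{2}$ ($g{\left(y \right)} = \frac{\left(y^{2} + \left(1 + 2 \left(-1\right)\right) y\right) + y}{2} = \frac{\left(y^{2} + \left(1 - 2\right) y\right) + y}{2} = \frac{\left(y^{2} - y\right) + y}{2} = \frac{y^{2}}{2}$)
$p{\left(L \right)} = 8$ ($p{\left(L \right)} = \frac{\left(-4\right)^{2}}{2} = \frac{1}{2} \cdot 16 = 8$)
$Z{\left(O,l \right)} = 0$ ($Z{\left(O,l \right)} = l - l = 0$)
$\frac{Z{\left(-239,200 \right)}}{p{\left(157 \right)}} = \frac{0}{8} = 0 \cdot \frac{1}{8} = 0$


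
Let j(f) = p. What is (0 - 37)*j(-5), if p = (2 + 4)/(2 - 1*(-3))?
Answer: -222/5 ≈ -44.400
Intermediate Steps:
p = 6/5 (p = 6/(2 + 3) = 6/5 ≈ 1.2000)
j(f) = 6/5
(0 - 37)*j(-5) = (0 - 37)*(6/5) = -37*6/5 = -222/5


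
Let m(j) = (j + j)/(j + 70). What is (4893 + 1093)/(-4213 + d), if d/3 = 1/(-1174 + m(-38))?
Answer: -18778082/13216189 ≈ -1.4208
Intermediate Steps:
m(j) = 2*j/(70 + j) (m(j) = (2*j)/(70 + j) = 2*j/(70 + j))
d = -8/3137 (d = 3/(-1174 + 2*(-38)/(70 - 38)) = 3/(-1174 + 2*(-38)/32) = 3/(-1174 + 2*(-38)*(1/32)) = 3/(-1174 - 19/8) = 3/(-9411/8) = 3*(-8/9411) = -8/3137 ≈ -0.0025502)
(4893 + 1093)/(-4213 + d) = (4893 + 1093)/(-4213 - 8/3137) = 5986/(-13216189/3137) = 5986*(-3137/13216189) = -18778082/13216189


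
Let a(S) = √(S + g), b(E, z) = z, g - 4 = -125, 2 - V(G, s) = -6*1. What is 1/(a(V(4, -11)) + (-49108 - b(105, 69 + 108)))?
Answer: -49285/2429011338 - I*√113/2429011338 ≈ -2.029e-5 - 4.3763e-9*I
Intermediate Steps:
V(G, s) = 8 (V(G, s) = 2 - (-6) = 2 - 1*(-6) = 2 + 6 = 8)
g = -121 (g = 4 - 125 = -121)
a(S) = √(-121 + S) (a(S) = √(S - 121) = √(-121 + S))
1/(a(V(4, -11)) + (-49108 - b(105, 69 + 108))) = 1/(√(-121 + 8) + (-49108 - (69 + 108))) = 1/(√(-113) + (-49108 - 1*177)) = 1/(I*√113 + (-49108 - 177)) = 1/(I*√113 - 49285) = 1/(-49285 + I*√113)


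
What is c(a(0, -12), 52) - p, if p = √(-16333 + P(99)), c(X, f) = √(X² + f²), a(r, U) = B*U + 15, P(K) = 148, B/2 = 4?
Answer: √9265 - I*√16185 ≈ 96.255 - 127.22*I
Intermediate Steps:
B = 8 (B = 2*4 = 8)
a(r, U) = 15 + 8*U (a(r, U) = 8*U + 15 = 15 + 8*U)
p = I*√16185 (p = √(-16333 + 148) = √(-16185) = I*√16185 ≈ 127.22*I)
c(a(0, -12), 52) - p = √((15 + 8*(-12))² + 52²) - I*√16185 = √((15 - 96)² + 2704) - I*√16185 = √((-81)² + 2704) - I*√16185 = √(6561 + 2704) - I*√16185 = √9265 - I*√16185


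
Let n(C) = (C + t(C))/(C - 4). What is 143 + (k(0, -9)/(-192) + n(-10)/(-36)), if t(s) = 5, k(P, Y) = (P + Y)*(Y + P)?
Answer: 574835/4032 ≈ 142.57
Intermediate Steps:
k(P, Y) = (P + Y)**2 (k(P, Y) = (P + Y)*(P + Y) = (P + Y)**2)
n(C) = (5 + C)/(-4 + C) (n(C) = (C + 5)/(C - 4) = (5 + C)/(-4 + C))
143 + (k(0, -9)/(-192) + n(-10)/(-36)) = 143 + ((0 - 9)**2/(-192) + ((5 - 10)/(-4 - 10))/(-36)) = 143 + ((-9)**2*(-1/192) + (-5/(-14))*(-1/36)) = 143 + (81*(-1/192) - 1/14*(-5)*(-1/36)) = 143 + (-27/64 + (5/14)*(-1/36)) = 143 + (-27/64 - 5/504) = 143 - 1741/4032 = 574835/4032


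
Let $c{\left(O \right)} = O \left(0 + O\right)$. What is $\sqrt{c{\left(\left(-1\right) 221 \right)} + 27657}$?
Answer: $\sqrt{76498} \approx 276.58$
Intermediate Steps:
$c{\left(O \right)} = O^{2}$ ($c{\left(O \right)} = O O = O^{2}$)
$\sqrt{c{\left(\left(-1\right) 221 \right)} + 27657} = \sqrt{\left(\left(-1\right) 221\right)^{2} + 27657} = \sqrt{\left(-221\right)^{2} + 27657} = \sqrt{48841 + 27657} = \sqrt{76498}$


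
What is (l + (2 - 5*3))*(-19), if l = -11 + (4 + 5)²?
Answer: -1083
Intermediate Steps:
l = 70 (l = -11 + 9² = -11 + 81 = 70)
(l + (2 - 5*3))*(-19) = (70 + (2 - 5*3))*(-19) = (70 + (2 - 15))*(-19) = (70 - 13)*(-19) = 57*(-19) = -1083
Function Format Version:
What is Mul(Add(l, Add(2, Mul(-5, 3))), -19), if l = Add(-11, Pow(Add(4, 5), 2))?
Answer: -1083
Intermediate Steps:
l = 70 (l = Add(-11, Pow(9, 2)) = Add(-11, 81) = 70)
Mul(Add(l, Add(2, Mul(-5, 3))), -19) = Mul(Add(70, Add(2, Mul(-5, 3))), -19) = Mul(Add(70, Add(2, -15)), -19) = Mul(Add(70, -13), -19) = Mul(57, -19) = -1083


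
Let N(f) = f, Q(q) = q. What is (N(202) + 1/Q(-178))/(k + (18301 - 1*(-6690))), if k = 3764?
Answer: 799/113742 ≈ 0.0070247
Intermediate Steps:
(N(202) + 1/Q(-178))/(k + (18301 - 1*(-6690))) = (202 + 1/(-178))/(3764 + (18301 - 1*(-6690))) = (202 - 1/178)/(3764 + (18301 + 6690)) = 35955/(178*(3764 + 24991)) = (35955/178)/28755 = (35955/178)*(1/28755) = 799/113742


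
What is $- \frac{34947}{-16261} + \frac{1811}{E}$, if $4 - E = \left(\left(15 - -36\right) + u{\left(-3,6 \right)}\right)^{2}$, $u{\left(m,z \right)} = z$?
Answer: $\frac{83954344}{52766945} \approx 1.591$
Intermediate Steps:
$E = -3245$ ($E = 4 - \left(\left(15 - -36\right) + 6\right)^{2} = 4 - \left(\left(15 + 36\right) + 6\right)^{2} = 4 - \left(51 + 6\right)^{2} = 4 - 57^{2} = 4 - 3249 = -3245$)
$- \frac{34947}{-16261} + \frac{1811}{E} = - \frac{34947}{-16261} + \frac{1811}{-3245} = \left(-34947\right) \left(- \frac{1}{16261}\right) + 1811 \left(- \frac{1}{3245}\right) = \frac{34947}{16261} - \frac{1811}{3245} = \frac{83954344}{52766945}$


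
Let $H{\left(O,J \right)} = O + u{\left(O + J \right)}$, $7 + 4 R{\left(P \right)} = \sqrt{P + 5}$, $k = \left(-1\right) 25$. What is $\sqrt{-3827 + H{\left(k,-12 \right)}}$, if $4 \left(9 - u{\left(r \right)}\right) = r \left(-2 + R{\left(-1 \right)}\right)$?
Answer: $\frac{i \sqrt{61969}}{4} \approx 62.234 i$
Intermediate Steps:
$k = -25$
$R{\left(P \right)} = - \frac{7}{4} + \frac{\sqrt{5 + P}}{4}$ ($R{\left(P \right)} = - \frac{7}{4} + \frac{\sqrt{P + 5}}{4} = - \frac{7}{4} + \frac{\sqrt{5 + P}}{4}$)
$u{\left(r \right)} = 9 + \frac{13 r}{16}$ ($u{\left(r \right)} = 9 - \frac{r \left(-2 - \left(\frac{7}{4} - \frac{\sqrt{5 - 1}}{4}\right)\right)}{4} = 9 - \frac{r \left(-2 - \left(\frac{7}{4} - \frac{\sqrt{4}}{4}\right)\right)}{4} = 9 - \frac{r \left(-2 + \left(- \frac{7}{4} + \frac{1}{4} \cdot 2\right)\right)}{4} = 9 - \frac{r \left(-2 + \left(- \frac{7}{4} + \frac{1}{2}\right)\right)}{4} = 9 - \frac{r \left(-2 - \frac{5}{4}\right)}{4} = 9 - \frac{r \left(- \frac{13}{4}\right)}{4} = 9 - \frac{\left(- \frac{13}{4}\right) r}{4} = 9 + \frac{13 r}{16}$)
$H{\left(O,J \right)} = 9 + \frac{13 J}{16} + \frac{29 O}{16}$ ($H{\left(O,J \right)} = O + \left(9 + \frac{13 \left(O + J\right)}{16}\right) = O + \left(9 + \frac{13 \left(J + O\right)}{16}\right) = O + \left(9 + \left(\frac{13 J}{16} + \frac{13 O}{16}\right)\right) = O + \left(9 + \frac{13 J}{16} + \frac{13 O}{16}\right) = 9 + \frac{13 J}{16} + \frac{29 O}{16}$)
$\sqrt{-3827 + H{\left(k,-12 \right)}} = \sqrt{-3827 + \left(9 + \frac{13}{16} \left(-12\right) + \frac{29}{16} \left(-25\right)\right)} = \sqrt{-3827 - \frac{737}{16}} = \sqrt{- \frac{61969}{16}} = \frac{i \sqrt{61969}}{4}$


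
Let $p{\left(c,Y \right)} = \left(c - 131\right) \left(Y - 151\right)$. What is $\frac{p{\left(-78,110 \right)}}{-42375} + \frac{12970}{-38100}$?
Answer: $- \frac{5840551}{10763250} \approx -0.54264$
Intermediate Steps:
$p{\left(c,Y \right)} = \left(-151 + Y\right) \left(-131 + c\right)$ ($p{\left(c,Y \right)} = \left(-131 + c\right) \left(-151 + Y\right) = \left(-151 + Y\right) \left(-131 + c\right)$)
$\frac{p{\left(-78,110 \right)}}{-42375} + \frac{12970}{-38100} = \frac{19781 - -11778 - 14410 + 110 \left(-78\right)}{-42375} + \frac{12970}{-38100} = \left(19781 + 11778 - 14410 - 8580\right) \left(- \frac{1}{42375}\right) + 12970 \left(- \frac{1}{38100}\right) = 8569 \left(- \frac{1}{42375}\right) - \frac{1297}{3810} = - \frac{8569}{42375} - \frac{1297}{3810} = - \frac{5840551}{10763250}$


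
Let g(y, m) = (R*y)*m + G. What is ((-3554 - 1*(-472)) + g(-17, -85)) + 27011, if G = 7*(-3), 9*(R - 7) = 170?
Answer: 551857/9 ≈ 61317.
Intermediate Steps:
R = 233/9 (R = 7 + (⅑)*170 = 7 + 170/9 = 233/9 ≈ 25.889)
G = -21
g(y, m) = -21 + 233*m*y/9 (g(y, m) = (233*y/9)*m - 21 = 233*m*y/9 - 21 = -21 + 233*m*y/9)
((-3554 - 1*(-472)) + g(-17, -85)) + 27011 = ((-3554 - 1*(-472)) + (-21 + (233/9)*(-85)*(-17))) + 27011 = ((-3554 + 472) + (-21 + 336685/9)) + 27011 = (-3082 + 336496/9) + 27011 = 308758/9 + 27011 = 551857/9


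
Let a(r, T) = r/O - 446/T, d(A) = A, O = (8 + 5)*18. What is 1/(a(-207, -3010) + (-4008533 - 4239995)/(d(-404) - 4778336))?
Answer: 9349604810/9252797503 ≈ 1.0105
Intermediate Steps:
O = 234 (O = 13*18 = 234)
a(r, T) = -446/T + r/234 (a(r, T) = r/234 - 446/T = -446/T + r/234)
1/(a(-207, -3010) + (-4008533 - 4239995)/(d(-404) - 4778336)) = 1/((-446/(-3010) + (1/234)*(-207)) + (-4008533 - 4239995)/(-404 - 4778336)) = 1/((-446*(-1/3010) - 23/26) - 8248528/(-4778740)) = 1/((223/1505 - 23/26) - 8248528*(-1/4778740)) = 1/(-28817/39130 + 2062132/1194685) = 1/(9252797503/9349604810) = 9349604810/9252797503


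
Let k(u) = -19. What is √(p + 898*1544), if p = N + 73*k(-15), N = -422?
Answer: √1384703 ≈ 1176.7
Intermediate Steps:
p = -1809 (p = -422 + 73*(-19) = -422 - 1387 = -1809)
√(p + 898*1544) = √(-1809 + 898*1544) = √(-1809 + 1386512) = √1384703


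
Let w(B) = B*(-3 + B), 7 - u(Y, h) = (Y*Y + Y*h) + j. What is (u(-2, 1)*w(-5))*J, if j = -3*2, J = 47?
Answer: 20680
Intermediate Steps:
j = -6
u(Y, h) = 13 - Y² - Y*h (u(Y, h) = 7 - ((Y*Y + Y*h) - 6) = 7 - ((Y² + Y*h) - 6) = 7 - (-6 + Y² + Y*h) = 7 + (6 - Y² - Y*h) = 13 - Y² - Y*h)
(u(-2, 1)*w(-5))*J = ((13 - 1*(-2)² - 1*(-2)*1)*(-5*(-3 - 5)))*47 = ((13 - 1*4 + 2)*(-5*(-8)))*47 = ((13 - 4 + 2)*40)*47 = (11*40)*47 = 440*47 = 20680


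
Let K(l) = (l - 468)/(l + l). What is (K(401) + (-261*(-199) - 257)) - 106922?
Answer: -44302547/802 ≈ -55240.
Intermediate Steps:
K(l) = (-468 + l)/(2*l) (K(l) = (-468 + l)/((2*l)) = (-468 + l)*(1/(2*l)) = (-468 + l)/(2*l))
(K(401) + (-261*(-199) - 257)) - 106922 = ((1/2)*(-468 + 401)/401 + (-261*(-199) - 257)) - 106922 = ((1/2)*(1/401)*(-67) + (51939 - 257)) - 106922 = (-67/802 + 51682) - 106922 = 41448897/802 - 106922 = -44302547/802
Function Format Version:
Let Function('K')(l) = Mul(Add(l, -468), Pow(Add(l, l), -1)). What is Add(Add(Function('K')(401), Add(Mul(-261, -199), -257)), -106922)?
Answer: Rational(-44302547, 802) ≈ -55240.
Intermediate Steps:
Function('K')(l) = Mul(Rational(1, 2), Pow(l, -1), Add(-468, l)) (Function('K')(l) = Mul(Add(-468, l), Pow(Mul(2, l), -1)) = Mul(Add(-468, l), Mul(Rational(1, 2), Pow(l, -1))) = Mul(Rational(1, 2), Pow(l, -1), Add(-468, l)))
Add(Add(Function('K')(401), Add(Mul(-261, -199), -257)), -106922) = Add(Add(Mul(Rational(1, 2), Pow(401, -1), Add(-468, 401)), Add(Mul(-261, -199), -257)), -106922) = Add(Add(Mul(Rational(1, 2), Rational(1, 401), -67), Add(51939, -257)), -106922) = Add(Add(Rational(-67, 802), 51682), -106922) = Add(Rational(41448897, 802), -106922) = Rational(-44302547, 802)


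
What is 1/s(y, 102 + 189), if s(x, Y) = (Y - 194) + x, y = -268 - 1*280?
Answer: -1/451 ≈ -0.0022173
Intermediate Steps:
y = -548 (y = -268 - 280 = -548)
s(x, Y) = -194 + Y + x (s(x, Y) = (-194 + Y) + x = -194 + Y + x)
1/s(y, 102 + 189) = 1/(-194 + (102 + 189) - 548) = 1/(-194 + 291 - 548) = 1/(-451) = -1/451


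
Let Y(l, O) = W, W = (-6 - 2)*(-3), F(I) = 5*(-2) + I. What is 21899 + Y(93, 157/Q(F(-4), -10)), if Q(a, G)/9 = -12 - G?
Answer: 21923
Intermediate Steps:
F(I) = -10 + I
Q(a, G) = -108 - 9*G (Q(a, G) = 9*(-12 - G) = -108 - 9*G)
W = 24 (W = -8*(-3) = 24)
Y(l, O) = 24
21899 + Y(93, 157/Q(F(-4), -10)) = 21899 + 24 = 21923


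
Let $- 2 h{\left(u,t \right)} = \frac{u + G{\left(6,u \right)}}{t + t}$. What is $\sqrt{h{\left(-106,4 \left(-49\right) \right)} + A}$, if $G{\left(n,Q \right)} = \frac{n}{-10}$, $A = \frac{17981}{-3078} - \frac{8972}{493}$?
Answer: $\frac{i \sqrt{3367721328504385}}{11802420} \approx 4.917 i$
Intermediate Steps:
$A = - \frac{36480449}{1517454}$ ($A = 17981 \left(- \frac{1}{3078}\right) - \frac{8972}{493} = - \frac{17981}{3078} - \frac{8972}{493} = - \frac{36480449}{1517454} \approx -24.041$)
$G{\left(n,Q \right)} = - \frac{n}{10}$ ($G{\left(n,Q \right)} = n \left(- \frac{1}{10}\right) = - \frac{n}{10}$)
$h{\left(u,t \right)} = - \frac{- \frac{3}{5} + u}{4 t}$ ($h{\left(u,t \right)} = - \frac{\left(u - \frac{3}{5}\right) \frac{1}{t + t}}{2} = - \frac{\left(u - \frac{3}{5}\right) \frac{1}{2 t}}{2} = - \frac{\left(- \frac{3}{5} + u\right) \frac{1}{2 t}}{2} = - \frac{\frac{1}{2} \frac{1}{t} \left(- \frac{3}{5} + u\right)}{2} = - \frac{- \frac{3}{5} + u}{4 t}$)
$\sqrt{h{\left(-106,4 \left(-49\right) \right)} + A} = \sqrt{\frac{3 - -530}{20 \cdot 4 \left(-49\right)} - \frac{36480449}{1517454}} = \sqrt{\frac{3 + 530}{20 \left(-196\right)} - \frac{36480449}{1517454}} = \sqrt{\frac{1}{20} \left(- \frac{1}{196}\right) 533 - \frac{36480449}{1517454}} = \sqrt{- \frac{533}{3920} - \frac{36480449}{1517454}} = \sqrt{- \frac{71906081531}{2974209840}} = \frac{i \sqrt{3367721328504385}}{11802420}$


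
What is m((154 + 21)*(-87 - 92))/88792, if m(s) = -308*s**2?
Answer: -6868789375/2018 ≈ -3.4038e+6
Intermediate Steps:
m((154 + 21)*(-87 - 92))/88792 = -308*(-87 - 92)**2*(154 + 21)**2/88792 = -308*(175*(-179))**2*(1/88792) = -308*(-31325)**2*(1/88792) = -308*981255625*(1/88792) = -302226732500*1/88792 = -6868789375/2018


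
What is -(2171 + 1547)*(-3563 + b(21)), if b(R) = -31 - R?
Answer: 13440570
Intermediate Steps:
-(2171 + 1547)*(-3563 + b(21)) = -(2171 + 1547)*(-3563 + (-31 - 1*21)) = -3718*(-3563 + (-31 - 21)) = -3718*(-3563 - 52) = -3718*(-3615) = -1*(-13440570) = 13440570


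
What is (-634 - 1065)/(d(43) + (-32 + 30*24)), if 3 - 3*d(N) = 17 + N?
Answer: -1699/669 ≈ -2.5396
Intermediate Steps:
d(N) = -14/3 - N/3 (d(N) = 1 - (17 + N)/3 = 1 + (-17/3 - N/3) = -14/3 - N/3)
(-634 - 1065)/(d(43) + (-32 + 30*24)) = (-634 - 1065)/((-14/3 - ⅓*43) + (-32 + 30*24)) = -1699/((-14/3 - 43/3) + (-32 + 720)) = -1699/(-19 + 688) = -1699/669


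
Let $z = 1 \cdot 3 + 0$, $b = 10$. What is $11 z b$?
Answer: $330$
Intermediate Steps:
$z = 3$ ($z = 3 + 0 = 3$)
$11 z b = 11 \cdot 3 \cdot 10 = 33 \cdot 10 = 330$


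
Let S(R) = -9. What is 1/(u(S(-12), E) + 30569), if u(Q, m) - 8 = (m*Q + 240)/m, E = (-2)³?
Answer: 1/30538 ≈ 3.2746e-5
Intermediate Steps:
E = -8
u(Q, m) = 8 + (240 + Q*m)/m (u(Q, m) = 8 + (m*Q + 240)/m = 8 + (Q*m + 240)/m = 8 + (240 + Q*m)/m)
1/(u(S(-12), E) + 30569) = 1/((8 - 9 + 240/(-8)) + 30569) = 1/((8 - 9 + 240*(-⅛)) + 30569) = 1/((8 - 9 - 30) + 30569) = 1/(-31 + 30569) = 1/30538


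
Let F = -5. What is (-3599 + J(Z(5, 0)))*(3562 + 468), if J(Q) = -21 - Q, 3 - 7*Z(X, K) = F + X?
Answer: -102132290/7 ≈ -1.4590e+7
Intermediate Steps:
Z(X, K) = 8/7 - X/7 (Z(X, K) = 3/7 - (-5 + X)/7 = 3/7 + (5/7 - X/7) = 8/7 - X/7)
(-3599 + J(Z(5, 0)))*(3562 + 468) = (-3599 + (-21 - (8/7 - 1/7*5)))*(3562 + 468) = (-3599 + (-21 - (8/7 - 5/7)))*4030 = (-3599 + (-21 - 1*3/7))*4030 = (-3599 + (-21 - 3/7))*4030 = (-3599 - 150/7)*4030 = -25343/7*4030 = -102132290/7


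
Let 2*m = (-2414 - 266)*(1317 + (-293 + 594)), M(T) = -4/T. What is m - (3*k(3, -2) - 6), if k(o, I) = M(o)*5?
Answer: -2168094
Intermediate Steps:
k(o, I) = -20/o (k(o, I) = -4/o*5 = -20/o)
m = -2168120 (m = ((-2414 - 266)*(1317 + (-293 + 594)))/2 = (-2680*(1317 + 301))/2 = (-2680*1618)/2 = (½)*(-4336240) = -2168120)
m - (3*k(3, -2) - 6) = -2168120 - (3*(-20/3) - 6) = -2168120 - (-20 - 6) = -2168120 - 1*(-26) = -2168120 + 26 = -2168094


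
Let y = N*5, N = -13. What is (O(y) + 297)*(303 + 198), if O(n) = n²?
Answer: 2265522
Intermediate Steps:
y = -65 (y = -13*5 = -65)
(O(y) + 297)*(303 + 198) = ((-65)² + 297)*(303 + 198) = (4225 + 297)*501 = 4522*501 = 2265522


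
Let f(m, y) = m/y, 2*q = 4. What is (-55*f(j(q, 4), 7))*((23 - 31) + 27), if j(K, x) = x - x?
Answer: 0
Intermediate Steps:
q = 2 (q = (½)*4 = 2)
j(K, x) = 0
(-55*f(j(q, 4), 7))*((23 - 31) + 27) = (-0/7)*((23 - 31) + 27) = (-0/7)*(-8 + 27) = -55*0*19 = 0*19 = 0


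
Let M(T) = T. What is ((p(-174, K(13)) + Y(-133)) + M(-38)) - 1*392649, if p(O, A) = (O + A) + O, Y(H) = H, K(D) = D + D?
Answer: -393142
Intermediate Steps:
K(D) = 2*D
p(O, A) = A + 2*O (p(O, A) = (A + O) + O = A + 2*O)
((p(-174, K(13)) + Y(-133)) + M(-38)) - 1*392649 = (((2*13 + 2*(-174)) - 133) - 38) - 1*392649 = (((26 - 348) - 133) - 38) - 392649 = ((-322 - 133) - 38) - 392649 = (-455 - 38) - 392649 = -493 - 392649 = -393142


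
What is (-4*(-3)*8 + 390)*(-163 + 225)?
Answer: 30132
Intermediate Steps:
(-4*(-3)*8 + 390)*(-163 + 225) = (12*8 + 390)*62 = (96 + 390)*62 = 486*62 = 30132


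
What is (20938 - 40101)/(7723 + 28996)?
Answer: -19163/36719 ≈ -0.52188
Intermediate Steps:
(20938 - 40101)/(7723 + 28996) = -19163/36719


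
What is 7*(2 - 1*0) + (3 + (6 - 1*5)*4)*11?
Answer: 91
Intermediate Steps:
7*(2 - 1*0) + (3 + (6 - 1*5)*4)*11 = 7*(2 + 0) + (3 + (6 - 5)*4)*11 = 7*2 + (3 + 1*4)*11 = 14 + (3 + 4)*11 = 14 + 7*11 = 14 + 77 = 91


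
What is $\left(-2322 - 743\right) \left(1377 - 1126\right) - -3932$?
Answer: $-765383$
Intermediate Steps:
$\left(-2322 - 743\right) \left(1377 - 1126\right) - -3932 = \left(-3065\right) 251 + 3932 = -769315 + 3932 = -765383$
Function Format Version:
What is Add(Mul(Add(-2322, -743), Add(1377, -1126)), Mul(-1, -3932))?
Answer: -765383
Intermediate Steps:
Add(Mul(Add(-2322, -743), Add(1377, -1126)), Mul(-1, -3932)) = Add(Mul(-3065, 251), 3932) = Add(-769315, 3932) = -765383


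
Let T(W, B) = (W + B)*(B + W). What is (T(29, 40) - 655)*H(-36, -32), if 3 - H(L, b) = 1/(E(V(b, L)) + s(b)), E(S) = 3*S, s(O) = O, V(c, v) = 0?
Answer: 199141/16 ≈ 12446.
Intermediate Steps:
T(W, B) = (B + W)² (T(W, B) = (B + W)*(B + W) = (B + W)²)
H(L, b) = 3 - 1/b (H(L, b) = 3 - 1/(3*0 + b) = 3 - 1/(0 + b) = 3 - 1/b)
(T(29, 40) - 655)*H(-36, -32) = ((40 + 29)² - 655)*(3 - 1/(-32)) = (69² - 655)*(3 - 1*(-1/32)) = (4761 - 655)*(3 + 1/32) = 4106*(97/32) = 199141/16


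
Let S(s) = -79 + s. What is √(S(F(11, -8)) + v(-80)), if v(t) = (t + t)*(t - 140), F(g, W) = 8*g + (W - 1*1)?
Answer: 40*√22 ≈ 187.62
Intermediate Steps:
F(g, W) = -1 + W + 8*g (F(g, W) = 8*g + (W - 1) = 8*g + (-1 + W) = -1 + W + 8*g)
v(t) = 2*t*(-140 + t) (v(t) = (2*t)*(-140 + t) = 2*t*(-140 + t))
√(S(F(11, -8)) + v(-80)) = √((-79 + (-1 - 8 + 8*11)) + 2*(-80)*(-140 - 80)) = √((-79 + (-1 - 8 + 88)) + 2*(-80)*(-220)) = √((-79 + 79) + 35200) = √(0 + 35200) = √35200 = 40*√22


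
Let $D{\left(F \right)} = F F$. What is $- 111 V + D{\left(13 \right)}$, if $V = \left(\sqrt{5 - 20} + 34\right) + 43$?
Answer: $-8378 - 111 i \sqrt{15} \approx -8378.0 - 429.9 i$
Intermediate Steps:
$D{\left(F \right)} = F^{2}$
$V = 77 + i \sqrt{15}$ ($V = \left(\sqrt{-15} + 34\right) + 43 = \left(i \sqrt{15} + 34\right) + 43 = \left(34 + i \sqrt{15}\right) + 43 = 77 + i \sqrt{15} \approx 77.0 + 3.873 i$)
$- 111 V + D{\left(13 \right)} = - 111 \left(77 + i \sqrt{15}\right) + 13^{2} = \left(-8547 - 111 i \sqrt{15}\right) + 169 = -8378 - 111 i \sqrt{15}$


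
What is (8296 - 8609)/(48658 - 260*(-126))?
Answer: -313/81418 ≈ -0.0038444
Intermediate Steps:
(8296 - 8609)/(48658 - 260*(-126)) = -313/(48658 + 32760) = -313/81418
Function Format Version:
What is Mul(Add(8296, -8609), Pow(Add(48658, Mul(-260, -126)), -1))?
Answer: Rational(-313, 81418) ≈ -0.0038444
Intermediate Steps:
Mul(Add(8296, -8609), Pow(Add(48658, Mul(-260, -126)), -1)) = Mul(-313, Pow(Add(48658, 32760), -1)) = Mul(-313, Pow(81418, -1)) = Mul(-313, Rational(1, 81418)) = Rational(-313, 81418)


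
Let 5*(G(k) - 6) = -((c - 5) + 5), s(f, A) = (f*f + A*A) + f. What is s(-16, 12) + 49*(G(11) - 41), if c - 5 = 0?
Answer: -1380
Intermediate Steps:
c = 5 (c = 5 + 0 = 5)
s(f, A) = f + A**2 + f**2 (s(f, A) = (f**2 + A**2) + f = (A**2 + f**2) + f = f + A**2 + f**2)
G(k) = 5 (G(k) = 6 + (-((5 - 5) + 5))/5 = 6 + (-(0 + 5))/5 = 6 + (-1*5)/5 = 6 + (1/5)*(-5) = 6 - 1 = 5)
s(-16, 12) + 49*(G(11) - 41) = (-16 + 12**2 + (-16)**2) + 49*(5 - 41) = (-16 + 144 + 256) + 49*(-36) = 384 - 1764 = -1380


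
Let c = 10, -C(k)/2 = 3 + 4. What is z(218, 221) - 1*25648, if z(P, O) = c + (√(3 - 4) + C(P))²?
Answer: -25638 + (14 - I)² ≈ -25443.0 - 28.0*I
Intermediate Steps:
C(k) = -14 (C(k) = -2*(3 + 4) = -2*7 = -14)
z(P, O) = 10 + (-14 + I)² (z(P, O) = 10 + (√(3 - 4) - 14)² = 10 + (√(-1) - 14)² = 10 + (I - 14)² = 10 + (-14 + I)²)
z(218, 221) - 1*25648 = (205 - 28*I) - 1*25648 = (205 - 28*I) - 25648 = -25443 - 28*I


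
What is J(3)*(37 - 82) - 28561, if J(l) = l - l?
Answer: -28561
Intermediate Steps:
J(l) = 0
J(3)*(37 - 82) - 28561 = 0*(37 - 82) - 28561 = 0*(-45) - 28561 = 0 - 28561 = -28561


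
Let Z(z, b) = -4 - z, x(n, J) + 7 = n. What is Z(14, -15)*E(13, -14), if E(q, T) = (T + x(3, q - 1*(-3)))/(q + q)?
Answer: 162/13 ≈ 12.462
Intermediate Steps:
x(n, J) = -7 + n
E(q, T) = (-4 + T)/(2*q) (E(q, T) = (T + (-7 + 3))/(q + q) = (T - 4)/((2*q)) = (-4 + T)*(1/(2*q)) = (-4 + T)/(2*q))
Z(14, -15)*E(13, -14) = (-4 - 1*14)*((½)*(-4 - 14)/13) = (-4 - 14)*((½)*(1/13)*(-18)) = -18*(-9/13) = 162/13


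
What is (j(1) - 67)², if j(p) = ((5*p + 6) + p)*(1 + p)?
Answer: 1849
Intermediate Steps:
j(p) = (1 + p)*(6 + 6*p) (j(p) = ((6 + 5*p) + p)*(1 + p) = (6 + 6*p)*(1 + p) = (1 + p)*(6 + 6*p))
(j(1) - 67)² = ((6 + 6*1² + 12*1) - 67)² = ((6 + 6*1 + 12) - 67)² = ((6 + 6 + 12) - 67)² = (24 - 67)² = (-43)² = 1849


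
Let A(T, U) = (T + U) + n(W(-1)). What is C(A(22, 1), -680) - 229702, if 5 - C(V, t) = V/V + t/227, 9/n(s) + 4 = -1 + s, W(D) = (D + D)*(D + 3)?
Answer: -52140766/227 ≈ -2.2970e+5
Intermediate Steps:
W(D) = 2*D*(3 + D) (W(D) = (2*D)*(3 + D) = 2*D*(3 + D))
n(s) = 9/(-5 + s) (n(s) = 9/(-4 + (-1 + s)) = 9/(-5 + s))
A(T, U) = -1 + T + U (A(T, U) = (T + U) + 9/(-5 + 2*(-1)*(3 - 1)) = (T + U) + 9/(-5 + 2*(-1)*2) = (T + U) + 9/(-5 - 4) = (T + U) + 9/(-9) = (T + U) + 9*(-1/9) = (T + U) - 1 = -1 + T + U)
C(V, t) = 4 - t/227 (C(V, t) = 5 - (V/V + t/227) = 5 - (1 + t*(1/227)) = 5 - (1 + t/227) = 5 + (-1 - t/227) = 4 - t/227)
C(A(22, 1), -680) - 229702 = (4 - 1/227*(-680)) - 229702 = (4 + 680/227) - 229702 = 1588/227 - 229702 = -52140766/227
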